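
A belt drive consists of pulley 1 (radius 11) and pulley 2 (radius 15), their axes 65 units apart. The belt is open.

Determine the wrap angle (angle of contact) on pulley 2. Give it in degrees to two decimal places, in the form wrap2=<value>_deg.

open belt: β = asin((r2−r1)/C) = asin(4/65) = 3.5281°
wrap1 = π − 2β = 172.9438°
wrap2 = π + 2β = 187.0562°

wrap2=187.06_deg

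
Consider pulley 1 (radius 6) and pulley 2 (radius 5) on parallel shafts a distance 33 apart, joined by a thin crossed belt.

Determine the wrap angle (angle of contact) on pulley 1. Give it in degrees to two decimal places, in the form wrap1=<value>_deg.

wrap1=218.94_deg

crossed belt: β = asin((r1+r2)/C) = asin(11/33) = 19.4712°
wrap1 = wrap2 = π + 2β = 218.9424°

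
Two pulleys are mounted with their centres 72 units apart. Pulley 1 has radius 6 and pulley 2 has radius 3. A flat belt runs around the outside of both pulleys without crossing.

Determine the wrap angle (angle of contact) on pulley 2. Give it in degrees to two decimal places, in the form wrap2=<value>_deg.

wrap2=175.22_deg

open belt: β = asin((r2−r1)/C) = asin(-3/72) = -2.3880°
wrap1 = π − 2β = 184.7760°
wrap2 = π + 2β = 175.2240°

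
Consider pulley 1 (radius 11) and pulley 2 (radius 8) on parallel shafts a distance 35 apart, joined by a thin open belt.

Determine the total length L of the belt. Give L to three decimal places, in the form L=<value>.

open belt: β = asin((r2−r1)/C) = asin(-3/35) = -4.9171°
wrap1 = π − 2β = 189.8342°
wrap2 = π + 2β = 170.1658°
tangent length = C·cosβ = 34.8712
L = r1·wrap1 + r2·wrap2 + 2·C·cosβ = 11·3.3132 + 8·2.9700 + 2·34.8712 = 129.9476

L=129.948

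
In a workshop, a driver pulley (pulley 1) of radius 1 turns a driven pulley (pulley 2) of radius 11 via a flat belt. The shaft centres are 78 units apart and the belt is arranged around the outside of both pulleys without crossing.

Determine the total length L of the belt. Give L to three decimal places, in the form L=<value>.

open belt: β = asin((r2−r1)/C) = asin(10/78) = 7.3659°
wrap1 = π − 2β = 165.2682°
wrap2 = π + 2β = 194.7318°
tangent length = C·cosβ = 77.3563
L = r1·wrap1 + r2·wrap2 + 2·C·cosβ = 1·2.8845 + 11·3.3987 + 2·77.3563 = 194.9829

L=194.983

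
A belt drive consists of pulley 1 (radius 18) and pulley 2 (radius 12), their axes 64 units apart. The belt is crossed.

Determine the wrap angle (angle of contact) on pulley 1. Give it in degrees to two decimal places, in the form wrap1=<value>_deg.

crossed belt: β = asin((r1+r2)/C) = asin(30/64) = 27.9532°
wrap1 = wrap2 = π + 2β = 235.9064°

wrap1=235.91_deg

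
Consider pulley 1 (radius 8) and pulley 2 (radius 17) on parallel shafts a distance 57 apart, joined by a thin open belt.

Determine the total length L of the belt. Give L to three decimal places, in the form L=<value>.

open belt: β = asin((r2−r1)/C) = asin(9/57) = 9.0847°
wrap1 = π − 2β = 161.8306°
wrap2 = π + 2β = 198.1694°
tangent length = C·cosβ = 56.2850
L = r1·wrap1 + r2·wrap2 + 2·C·cosβ = 8·2.8245 + 17·3.4587 + 2·56.2850 = 193.9638

L=193.964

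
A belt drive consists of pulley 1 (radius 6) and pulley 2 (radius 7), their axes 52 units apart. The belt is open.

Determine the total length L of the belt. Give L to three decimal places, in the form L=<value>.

open belt: β = asin((r2−r1)/C) = asin(1/52) = 1.1019°
wrap1 = π − 2β = 177.7962°
wrap2 = π + 2β = 182.2038°
tangent length = C·cosβ = 51.9904
L = r1·wrap1 + r2·wrap2 + 2·C·cosβ = 6·3.1031 + 7·3.1801 + 2·51.9904 = 144.8599

L=144.860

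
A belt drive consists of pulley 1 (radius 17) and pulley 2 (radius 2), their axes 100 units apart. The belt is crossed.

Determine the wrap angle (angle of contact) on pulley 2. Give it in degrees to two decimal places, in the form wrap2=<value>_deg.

crossed belt: β = asin((r1+r2)/C) = asin(19/100) = 10.9528°
wrap1 = wrap2 = π + 2β = 201.9056°

wrap2=201.91_deg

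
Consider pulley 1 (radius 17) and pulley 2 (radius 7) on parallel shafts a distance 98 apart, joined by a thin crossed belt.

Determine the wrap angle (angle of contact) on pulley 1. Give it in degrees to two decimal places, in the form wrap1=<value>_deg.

crossed belt: β = asin((r1+r2)/C) = asin(24/98) = 14.1758°
wrap1 = wrap2 = π + 2β = 208.3516°

wrap1=208.35_deg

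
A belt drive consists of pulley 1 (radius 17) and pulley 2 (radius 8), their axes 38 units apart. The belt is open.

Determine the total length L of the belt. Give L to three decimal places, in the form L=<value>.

L=156.682

open belt: β = asin((r2−r1)/C) = asin(-9/38) = -13.7002°
wrap1 = π − 2β = 207.4005°
wrap2 = π + 2β = 152.5995°
tangent length = C·cosβ = 36.9188
L = r1·wrap1 + r2·wrap2 + 2·C·cosβ = 17·3.6198 + 8·2.6634 + 2·36.9188 = 156.6815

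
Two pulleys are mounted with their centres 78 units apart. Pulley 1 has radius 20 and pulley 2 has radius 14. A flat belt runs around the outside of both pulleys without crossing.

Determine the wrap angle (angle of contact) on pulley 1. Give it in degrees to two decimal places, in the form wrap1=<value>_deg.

wrap1=188.82_deg

open belt: β = asin((r2−r1)/C) = asin(-6/78) = -4.4117°
wrap1 = π − 2β = 188.8235°
wrap2 = π + 2β = 171.1765°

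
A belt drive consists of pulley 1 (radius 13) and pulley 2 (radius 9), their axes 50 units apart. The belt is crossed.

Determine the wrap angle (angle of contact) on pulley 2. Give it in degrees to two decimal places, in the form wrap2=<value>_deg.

crossed belt: β = asin((r1+r2)/C) = asin(22/50) = 26.1039°
wrap1 = wrap2 = π + 2β = 232.2078°

wrap2=232.21_deg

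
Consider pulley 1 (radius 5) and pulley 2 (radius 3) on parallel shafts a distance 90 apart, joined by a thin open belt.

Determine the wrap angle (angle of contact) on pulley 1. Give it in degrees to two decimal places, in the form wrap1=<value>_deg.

open belt: β = asin((r2−r1)/C) = asin(-2/90) = -1.2733°
wrap1 = π − 2β = 182.5467°
wrap2 = π + 2β = 177.4533°

wrap1=182.55_deg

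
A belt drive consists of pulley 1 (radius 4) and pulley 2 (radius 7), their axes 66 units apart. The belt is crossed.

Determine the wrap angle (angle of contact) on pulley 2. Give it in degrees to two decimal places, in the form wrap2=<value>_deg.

wrap2=199.19_deg

crossed belt: β = asin((r1+r2)/C) = asin(11/66) = 9.5941°
wrap1 = wrap2 = π + 2β = 199.1881°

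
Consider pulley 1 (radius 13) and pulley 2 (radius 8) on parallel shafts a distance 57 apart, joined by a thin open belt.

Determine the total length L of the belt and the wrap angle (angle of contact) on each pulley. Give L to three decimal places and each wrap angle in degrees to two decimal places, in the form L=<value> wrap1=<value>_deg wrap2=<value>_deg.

open belt: β = asin((r2−r1)/C) = asin(-5/57) = -5.0324°
wrap1 = π − 2β = 190.0648°
wrap2 = π + 2β = 169.9352°
tangent length = C·cosβ = 56.7803
L = r1·wrap1 + r2·wrap2 + 2·C·cosβ = 13·3.3173 + 8·2.9659 + 2·56.7803 = 180.4123

L=180.412 wrap1=190.06_deg wrap2=169.94_deg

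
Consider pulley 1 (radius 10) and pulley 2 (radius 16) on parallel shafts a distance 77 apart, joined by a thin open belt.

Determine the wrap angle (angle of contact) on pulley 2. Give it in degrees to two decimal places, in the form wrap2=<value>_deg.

open belt: β = asin((r2−r1)/C) = asin(6/77) = 4.4691°
wrap1 = π − 2β = 171.0617°
wrap2 = π + 2β = 188.9383°

wrap2=188.94_deg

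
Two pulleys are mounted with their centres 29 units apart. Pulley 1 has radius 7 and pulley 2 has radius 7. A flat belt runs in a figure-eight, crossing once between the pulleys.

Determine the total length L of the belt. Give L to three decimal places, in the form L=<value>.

L=108.882

crossed belt: β = asin((r1+r2)/C) = asin(14/29) = 28.8657°
wrap1 = wrap2 = π + 2β = 237.7315°
tangent length = C·cosβ = 25.3969
L = (r1+r2)·wrap + 2·C·cosβ = 14·4.1492 + 2·25.3969 = 108.8825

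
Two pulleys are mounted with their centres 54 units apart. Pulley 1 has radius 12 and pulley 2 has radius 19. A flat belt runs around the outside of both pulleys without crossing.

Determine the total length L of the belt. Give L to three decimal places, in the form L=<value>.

L=206.298

open belt: β = asin((r2−r1)/C) = asin(7/54) = 7.4482°
wrap1 = π − 2β = 165.1036°
wrap2 = π + 2β = 194.8964°
tangent length = C·cosβ = 53.5444
L = r1·wrap1 + r2·wrap2 + 2·C·cosβ = 12·2.8816 + 19·3.4016 + 2·53.5444 = 206.2981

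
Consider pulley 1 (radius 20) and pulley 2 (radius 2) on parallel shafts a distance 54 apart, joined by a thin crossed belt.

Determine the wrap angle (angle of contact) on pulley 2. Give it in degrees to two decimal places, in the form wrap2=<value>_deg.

crossed belt: β = asin((r1+r2)/C) = asin(22/54) = 24.0421°
wrap1 = wrap2 = π + 2β = 228.0842°

wrap2=228.08_deg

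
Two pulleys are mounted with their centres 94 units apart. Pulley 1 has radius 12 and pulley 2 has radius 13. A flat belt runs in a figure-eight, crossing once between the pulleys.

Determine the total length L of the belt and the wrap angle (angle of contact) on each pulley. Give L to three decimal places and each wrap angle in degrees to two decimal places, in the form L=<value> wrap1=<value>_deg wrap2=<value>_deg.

crossed belt: β = asin((r1+r2)/C) = asin(25/94) = 15.4239°
wrap1 = wrap2 = π + 2β = 210.8477°
tangent length = C·cosβ = 90.6146
L = (r1+r2)·wrap + 2·C·cosβ = 25·3.6800 + 2·90.6146 = 273.2288

L=273.229 wrap1=210.85_deg wrap2=210.85_deg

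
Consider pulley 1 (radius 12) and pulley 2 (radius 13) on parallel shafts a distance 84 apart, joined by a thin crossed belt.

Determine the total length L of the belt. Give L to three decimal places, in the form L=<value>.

L=254.037

crossed belt: β = asin((r1+r2)/C) = asin(25/84) = 17.3147°
wrap1 = wrap2 = π + 2β = 214.6293°
tangent length = C·cosβ = 80.1935
L = (r1+r2)·wrap + 2·C·cosβ = 25·3.7460 + 2·80.1935 = 254.0367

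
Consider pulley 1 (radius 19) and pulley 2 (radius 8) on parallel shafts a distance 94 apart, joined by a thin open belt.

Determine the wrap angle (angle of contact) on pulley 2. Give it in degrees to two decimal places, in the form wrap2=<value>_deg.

wrap2=166.56_deg

open belt: β = asin((r2−r1)/C) = asin(-11/94) = -6.7202°
wrap1 = π − 2β = 193.4404°
wrap2 = π + 2β = 166.5596°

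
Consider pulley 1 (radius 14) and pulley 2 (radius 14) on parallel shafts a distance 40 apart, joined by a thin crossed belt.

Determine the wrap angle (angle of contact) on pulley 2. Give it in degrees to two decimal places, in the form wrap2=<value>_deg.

wrap2=268.85_deg

crossed belt: β = asin((r1+r2)/C) = asin(28/40) = 44.4270°
wrap1 = wrap2 = π + 2β = 268.8540°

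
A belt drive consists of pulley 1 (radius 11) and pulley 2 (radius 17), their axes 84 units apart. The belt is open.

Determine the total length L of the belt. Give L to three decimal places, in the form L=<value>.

open belt: β = asin((r2−r1)/C) = asin(6/84) = 4.0960°
wrap1 = π − 2β = 171.8079°
wrap2 = π + 2β = 188.1921°
tangent length = C·cosβ = 83.7854
L = r1·wrap1 + r2·wrap2 + 2·C·cosβ = 11·2.9986 + 17·3.2846 + 2·83.7854 = 256.3933

L=256.393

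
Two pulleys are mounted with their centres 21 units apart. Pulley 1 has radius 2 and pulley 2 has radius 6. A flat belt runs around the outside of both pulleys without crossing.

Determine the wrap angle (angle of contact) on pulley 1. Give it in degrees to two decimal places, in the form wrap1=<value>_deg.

open belt: β = asin((r2−r1)/C) = asin(4/21) = 10.9806°
wrap1 = π − 2β = 158.0388°
wrap2 = π + 2β = 201.9612°

wrap1=158.04_deg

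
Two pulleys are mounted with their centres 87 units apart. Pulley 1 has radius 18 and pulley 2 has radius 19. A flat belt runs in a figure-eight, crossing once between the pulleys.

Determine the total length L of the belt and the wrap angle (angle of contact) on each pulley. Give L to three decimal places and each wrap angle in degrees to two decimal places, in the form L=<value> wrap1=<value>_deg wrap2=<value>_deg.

L=306.226 wrap1=230.34_deg wrap2=230.34_deg

crossed belt: β = asin((r1+r2)/C) = asin(37/87) = 25.1689°
wrap1 = wrap2 = π + 2β = 230.3377°
tangent length = C·cosβ = 78.7401
L = (r1+r2)·wrap + 2·C·cosβ = 37·4.0202 + 2·78.7401 = 306.2258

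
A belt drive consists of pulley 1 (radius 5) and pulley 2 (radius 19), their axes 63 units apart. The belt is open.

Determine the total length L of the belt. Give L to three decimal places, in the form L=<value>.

open belt: β = asin((r2−r1)/C) = asin(14/63) = 12.8396°
wrap1 = π − 2β = 154.3208°
wrap2 = π + 2β = 205.6792°
tangent length = C·cosβ = 61.4248
L = r1·wrap1 + r2·wrap2 + 2·C·cosβ = 5·2.6934 + 19·3.5898 + 2·61.4248 = 204.5223

L=204.522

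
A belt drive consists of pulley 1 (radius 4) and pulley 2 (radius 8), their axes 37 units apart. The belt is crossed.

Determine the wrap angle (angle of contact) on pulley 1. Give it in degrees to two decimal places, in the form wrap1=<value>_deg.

wrap1=217.85_deg

crossed belt: β = asin((r1+r2)/C) = asin(12/37) = 18.9246°
wrap1 = wrap2 = π + 2β = 217.8493°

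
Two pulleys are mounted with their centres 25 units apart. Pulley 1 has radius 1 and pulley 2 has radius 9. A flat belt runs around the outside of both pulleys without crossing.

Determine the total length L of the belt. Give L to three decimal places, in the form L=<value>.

open belt: β = asin((r2−r1)/C) = asin(8/25) = 18.6629°
wrap1 = π − 2β = 142.6742°
wrap2 = π + 2β = 217.3258°
tangent length = C·cosβ = 23.6854
L = r1·wrap1 + r2·wrap2 + 2·C·cosβ = 1·2.4901 + 9·3.7931 + 2·23.6854 = 83.9985

L=83.998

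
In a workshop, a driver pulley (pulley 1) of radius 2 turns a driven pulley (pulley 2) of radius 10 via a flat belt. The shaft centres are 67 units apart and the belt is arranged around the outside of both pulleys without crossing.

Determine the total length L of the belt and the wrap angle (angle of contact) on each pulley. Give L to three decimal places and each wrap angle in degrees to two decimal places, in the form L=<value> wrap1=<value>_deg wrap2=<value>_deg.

L=172.655 wrap1=166.28_deg wrap2=193.72_deg

open belt: β = asin((r2−r1)/C) = asin(8/67) = 6.8576°
wrap1 = π − 2β = 166.2847°
wrap2 = π + 2β = 193.7153°
tangent length = C·cosβ = 66.5207
L = r1·wrap1 + r2·wrap2 + 2·C·cosβ = 2·2.9022 + 10·3.3810 + 2·66.5207 = 172.6555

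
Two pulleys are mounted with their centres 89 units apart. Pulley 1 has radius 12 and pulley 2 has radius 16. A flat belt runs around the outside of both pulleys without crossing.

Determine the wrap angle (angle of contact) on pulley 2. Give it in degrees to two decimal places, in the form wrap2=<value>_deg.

open belt: β = asin((r2−r1)/C) = asin(4/89) = 2.5760°
wrap1 = π − 2β = 174.8481°
wrap2 = π + 2β = 185.1519°

wrap2=185.15_deg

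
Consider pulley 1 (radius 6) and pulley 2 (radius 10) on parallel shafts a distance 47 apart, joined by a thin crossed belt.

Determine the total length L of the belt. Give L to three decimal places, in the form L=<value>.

L=149.767

crossed belt: β = asin((r1+r2)/C) = asin(16/47) = 19.9028°
wrap1 = wrap2 = π + 2β = 219.8056°
tangent length = C·cosβ = 44.1928
L = (r1+r2)·wrap + 2·C·cosβ = 16·3.8363 + 2·44.1928 = 149.7668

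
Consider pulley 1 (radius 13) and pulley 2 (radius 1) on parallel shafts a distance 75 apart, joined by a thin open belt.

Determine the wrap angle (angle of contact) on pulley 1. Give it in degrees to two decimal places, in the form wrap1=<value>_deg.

wrap1=198.41_deg

open belt: β = asin((r2−r1)/C) = asin(-12/75) = -9.2069°
wrap1 = π − 2β = 198.4138°
wrap2 = π + 2β = 161.5862°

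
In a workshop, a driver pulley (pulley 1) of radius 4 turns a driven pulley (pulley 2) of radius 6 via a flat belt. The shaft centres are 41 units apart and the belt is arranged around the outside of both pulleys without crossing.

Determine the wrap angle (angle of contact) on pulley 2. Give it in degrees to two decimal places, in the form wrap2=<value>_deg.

wrap2=185.59_deg

open belt: β = asin((r2−r1)/C) = asin(2/41) = 2.7960°
wrap1 = π − 2β = 174.4079°
wrap2 = π + 2β = 185.5921°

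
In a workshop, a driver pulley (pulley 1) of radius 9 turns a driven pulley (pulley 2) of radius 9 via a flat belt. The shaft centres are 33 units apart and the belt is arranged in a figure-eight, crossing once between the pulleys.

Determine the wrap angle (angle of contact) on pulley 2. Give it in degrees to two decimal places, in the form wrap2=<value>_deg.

crossed belt: β = asin((r1+r2)/C) = asin(18/33) = 33.0557°
wrap1 = wrap2 = π + 2β = 246.1115°

wrap2=246.11_deg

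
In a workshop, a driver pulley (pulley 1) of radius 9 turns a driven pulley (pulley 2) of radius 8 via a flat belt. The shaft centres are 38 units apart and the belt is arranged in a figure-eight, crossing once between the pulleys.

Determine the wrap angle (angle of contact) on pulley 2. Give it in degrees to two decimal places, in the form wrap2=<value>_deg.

crossed belt: β = asin((r1+r2)/C) = asin(17/38) = 26.5750°
wrap1 = wrap2 = π + 2β = 233.1499°

wrap2=233.15_deg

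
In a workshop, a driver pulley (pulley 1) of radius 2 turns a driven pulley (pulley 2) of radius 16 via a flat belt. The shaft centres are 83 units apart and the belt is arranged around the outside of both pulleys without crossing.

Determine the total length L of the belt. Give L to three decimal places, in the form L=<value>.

open belt: β = asin((r2−r1)/C) = asin(14/83) = 9.7108°
wrap1 = π − 2β = 160.5785°
wrap2 = π + 2β = 199.4215°
tangent length = C·cosβ = 81.8108
L = r1·wrap1 + r2·wrap2 + 2·C·cosβ = 2·2.8026 + 16·3.4806 + 2·81.8108 = 224.9158

L=224.916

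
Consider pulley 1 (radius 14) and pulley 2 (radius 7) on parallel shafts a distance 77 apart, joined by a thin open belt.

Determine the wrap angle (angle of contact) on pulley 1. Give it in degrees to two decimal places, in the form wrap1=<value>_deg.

wrap1=190.43_deg

open belt: β = asin((r2−r1)/C) = asin(-7/77) = -5.2159°
wrap1 = π − 2β = 190.4318°
wrap2 = π + 2β = 169.5682°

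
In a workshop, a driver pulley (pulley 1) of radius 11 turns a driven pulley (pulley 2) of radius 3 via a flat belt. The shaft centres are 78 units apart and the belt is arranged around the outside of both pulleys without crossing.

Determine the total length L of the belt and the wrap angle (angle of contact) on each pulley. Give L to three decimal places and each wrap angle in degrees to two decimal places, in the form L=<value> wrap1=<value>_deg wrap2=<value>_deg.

open belt: β = asin((r2−r1)/C) = asin(-8/78) = -5.8868°
wrap1 = π − 2β = 191.7737°
wrap2 = π + 2β = 168.2263°
tangent length = C·cosβ = 77.5887
L = r1·wrap1 + r2·wrap2 + 2·C·cosβ = 11·3.3471 + 3·2.9361 + 2·77.5887 = 200.8035

L=200.804 wrap1=191.77_deg wrap2=168.23_deg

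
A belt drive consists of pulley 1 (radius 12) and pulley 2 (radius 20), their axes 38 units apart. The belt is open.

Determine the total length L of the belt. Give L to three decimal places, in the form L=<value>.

open belt: β = asin((r2−r1)/C) = asin(8/38) = 12.1532°
wrap1 = π − 2β = 155.6936°
wrap2 = π + 2β = 204.3064°
tangent length = C·cosβ = 37.1484
L = r1·wrap1 + r2·wrap2 + 2·C·cosβ = 12·2.7174 + 20·3.5658 + 2·37.1484 = 178.2215

L=178.221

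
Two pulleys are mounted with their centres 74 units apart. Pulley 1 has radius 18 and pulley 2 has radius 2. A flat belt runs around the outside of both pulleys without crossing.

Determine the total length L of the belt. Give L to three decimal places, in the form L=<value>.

L=214.305

open belt: β = asin((r2−r1)/C) = asin(-16/74) = -12.4869°
wrap1 = π − 2β = 204.9738°
wrap2 = π + 2β = 155.0262°
tangent length = C·cosβ = 72.2496
L = r1·wrap1 + r2·wrap2 + 2·C·cosβ = 18·3.5775 + 2·2.7057 + 2·72.2496 = 214.3050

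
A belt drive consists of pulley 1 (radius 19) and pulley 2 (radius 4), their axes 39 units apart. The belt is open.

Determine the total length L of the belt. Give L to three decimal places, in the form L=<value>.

L=156.100

open belt: β = asin((r2−r1)/C) = asin(-15/39) = -22.6199°
wrap1 = π − 2β = 225.2397°
wrap2 = π + 2β = 134.7603°
tangent length = C·cosβ = 36.0000
L = r1·wrap1 + r2·wrap2 + 2·C·cosβ = 19·3.9312 + 4·2.3520 + 2·36.0000 = 156.1004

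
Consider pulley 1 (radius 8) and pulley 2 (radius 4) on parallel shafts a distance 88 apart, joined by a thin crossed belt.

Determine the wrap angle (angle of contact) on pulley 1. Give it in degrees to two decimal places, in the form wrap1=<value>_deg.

crossed belt: β = asin((r1+r2)/C) = asin(12/88) = 7.8375°
wrap1 = wrap2 = π + 2β = 195.6750°

wrap1=195.67_deg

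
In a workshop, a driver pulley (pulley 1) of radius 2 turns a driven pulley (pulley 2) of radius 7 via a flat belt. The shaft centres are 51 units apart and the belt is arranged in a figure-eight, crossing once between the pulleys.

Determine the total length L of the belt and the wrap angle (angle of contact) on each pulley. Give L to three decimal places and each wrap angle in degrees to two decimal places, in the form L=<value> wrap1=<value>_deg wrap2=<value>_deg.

crossed belt: β = asin((r1+r2)/C) = asin(9/51) = 10.1642°
wrap1 = wrap2 = π + 2β = 200.3285°
tangent length = C·cosβ = 50.1996
L = (r1+r2)·wrap + 2·C·cosβ = 9·3.4964 + 2·50.1996 = 131.8667

L=131.867 wrap1=200.33_deg wrap2=200.33_deg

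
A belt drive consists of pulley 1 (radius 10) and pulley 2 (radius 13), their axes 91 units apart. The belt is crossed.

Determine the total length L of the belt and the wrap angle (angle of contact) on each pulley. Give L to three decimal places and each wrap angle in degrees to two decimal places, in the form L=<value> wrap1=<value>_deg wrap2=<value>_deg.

crossed belt: β = asin((r1+r2)/C) = asin(23/91) = 14.6401°
wrap1 = wrap2 = π + 2β = 209.2803°
tangent length = C·cosβ = 88.0454
L = (r1+r2)·wrap + 2·C·cosβ = 23·3.6526 + 2·88.0454 = 260.1014

L=260.101 wrap1=209.28_deg wrap2=209.28_deg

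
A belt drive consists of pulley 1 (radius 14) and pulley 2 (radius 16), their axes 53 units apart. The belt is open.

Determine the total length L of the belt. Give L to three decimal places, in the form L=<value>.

open belt: β = asin((r2−r1)/C) = asin(2/53) = 2.1626°
wrap1 = π − 2β = 175.6748°
wrap2 = π + 2β = 184.3252°
tangent length = C·cosβ = 52.9623
L = r1·wrap1 + r2·wrap2 + 2·C·cosβ = 14·3.0661 + 16·3.2171 + 2·52.9623 = 200.3233

L=200.323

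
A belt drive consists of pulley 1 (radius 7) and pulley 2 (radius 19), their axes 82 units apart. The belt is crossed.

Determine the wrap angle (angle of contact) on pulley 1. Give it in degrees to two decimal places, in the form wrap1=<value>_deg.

wrap1=216.97_deg

crossed belt: β = asin((r1+r2)/C) = asin(26/82) = 18.4860°
wrap1 = wrap2 = π + 2β = 216.9720°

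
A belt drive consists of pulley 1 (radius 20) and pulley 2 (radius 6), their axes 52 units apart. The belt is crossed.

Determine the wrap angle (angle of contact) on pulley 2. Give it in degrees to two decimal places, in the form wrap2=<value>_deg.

crossed belt: β = asin((r1+r2)/C) = asin(26/52) = 30.0000°
wrap1 = wrap2 = π + 2β = 240.0000°

wrap2=240.00_deg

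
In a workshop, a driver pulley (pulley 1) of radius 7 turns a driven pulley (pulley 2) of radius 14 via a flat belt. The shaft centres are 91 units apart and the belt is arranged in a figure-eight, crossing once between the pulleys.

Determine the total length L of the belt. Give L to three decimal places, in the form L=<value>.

crossed belt: β = asin((r1+r2)/C) = asin(21/91) = 13.3424°
wrap1 = wrap2 = π + 2β = 206.6847°
tangent length = C·cosβ = 88.5438
L = (r1+r2)·wrap + 2·C·cosβ = 21·3.6073 + 2·88.5438 = 252.8415

L=252.841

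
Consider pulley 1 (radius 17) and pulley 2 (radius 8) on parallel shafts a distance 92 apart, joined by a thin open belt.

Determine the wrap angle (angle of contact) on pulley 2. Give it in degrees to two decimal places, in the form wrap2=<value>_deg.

open belt: β = asin((r2−r1)/C) = asin(-9/92) = -5.6140°
wrap1 = π − 2β = 191.2280°
wrap2 = π + 2β = 168.7720°

wrap2=168.77_deg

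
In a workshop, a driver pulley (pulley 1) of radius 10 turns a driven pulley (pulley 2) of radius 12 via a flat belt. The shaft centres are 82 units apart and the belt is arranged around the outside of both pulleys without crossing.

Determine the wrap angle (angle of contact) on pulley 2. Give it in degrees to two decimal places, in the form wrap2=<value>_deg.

wrap2=182.80_deg

open belt: β = asin((r2−r1)/C) = asin(2/82) = 1.3976°
wrap1 = π − 2β = 177.2048°
wrap2 = π + 2β = 182.7952°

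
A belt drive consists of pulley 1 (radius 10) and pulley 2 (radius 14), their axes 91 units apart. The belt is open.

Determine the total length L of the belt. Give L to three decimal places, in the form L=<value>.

open belt: β = asin((r2−r1)/C) = asin(4/91) = 2.5193°
wrap1 = π − 2β = 174.9614°
wrap2 = π + 2β = 185.0386°
tangent length = C·cosβ = 90.9120
L = r1·wrap1 + r2·wrap2 + 2·C·cosβ = 10·3.0537 + 14·3.2295 + 2·90.9120 = 257.5741

L=257.574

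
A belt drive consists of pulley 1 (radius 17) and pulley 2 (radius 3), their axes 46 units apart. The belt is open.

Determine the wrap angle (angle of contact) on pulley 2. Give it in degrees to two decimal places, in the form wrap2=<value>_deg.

open belt: β = asin((r2−r1)/C) = asin(-14/46) = -17.7189°
wrap1 = π − 2β = 215.4379°
wrap2 = π + 2β = 144.5621°

wrap2=144.56_deg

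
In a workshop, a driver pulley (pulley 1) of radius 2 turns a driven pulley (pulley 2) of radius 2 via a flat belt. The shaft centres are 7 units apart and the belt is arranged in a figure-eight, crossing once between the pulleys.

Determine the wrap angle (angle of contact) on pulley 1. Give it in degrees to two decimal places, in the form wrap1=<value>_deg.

wrap1=249.70_deg

crossed belt: β = asin((r1+r2)/C) = asin(4/7) = 34.8499°
wrap1 = wrap2 = π + 2β = 249.6998°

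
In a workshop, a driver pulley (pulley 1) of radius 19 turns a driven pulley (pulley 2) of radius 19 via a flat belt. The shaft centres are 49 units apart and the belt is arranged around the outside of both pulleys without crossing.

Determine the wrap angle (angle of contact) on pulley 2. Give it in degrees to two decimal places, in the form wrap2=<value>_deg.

wrap2=180.00_deg

open belt: β = asin((r2−r1)/C) = asin(0/49) = 0.0000°
wrap1 = π − 2β = 180.0000°
wrap2 = π + 2β = 180.0000°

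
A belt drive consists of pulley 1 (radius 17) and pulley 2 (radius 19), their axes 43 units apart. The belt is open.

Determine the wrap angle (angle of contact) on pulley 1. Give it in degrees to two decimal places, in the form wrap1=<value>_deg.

wrap1=174.67_deg

open belt: β = asin((r2−r1)/C) = asin(2/43) = 2.6659°
wrap1 = π − 2β = 174.6682°
wrap2 = π + 2β = 185.3318°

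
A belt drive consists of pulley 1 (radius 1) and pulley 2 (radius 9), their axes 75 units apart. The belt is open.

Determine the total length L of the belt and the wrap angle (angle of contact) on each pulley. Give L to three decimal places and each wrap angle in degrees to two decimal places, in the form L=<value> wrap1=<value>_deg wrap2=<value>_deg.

open belt: β = asin((r2−r1)/C) = asin(8/75) = 6.1232°
wrap1 = π − 2β = 167.7536°
wrap2 = π + 2β = 192.2464°
tangent length = C·cosβ = 74.5721
L = r1·wrap1 + r2·wrap2 + 2·C·cosβ = 1·2.9279 + 9·3.3553 + 2·74.5721 = 182.2701

L=182.270 wrap1=167.75_deg wrap2=192.25_deg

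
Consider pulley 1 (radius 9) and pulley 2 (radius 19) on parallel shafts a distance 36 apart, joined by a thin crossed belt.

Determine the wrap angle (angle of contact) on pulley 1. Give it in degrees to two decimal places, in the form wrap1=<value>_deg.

wrap1=282.12_deg

crossed belt: β = asin((r1+r2)/C) = asin(28/36) = 51.0576°
wrap1 = wrap2 = π + 2β = 282.1151°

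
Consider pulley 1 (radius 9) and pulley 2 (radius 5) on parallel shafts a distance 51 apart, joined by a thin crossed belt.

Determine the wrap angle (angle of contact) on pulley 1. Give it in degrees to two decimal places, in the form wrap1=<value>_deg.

crossed belt: β = asin((r1+r2)/C) = asin(14/51) = 15.9328°
wrap1 = wrap2 = π + 2β = 211.8656°

wrap1=211.87_deg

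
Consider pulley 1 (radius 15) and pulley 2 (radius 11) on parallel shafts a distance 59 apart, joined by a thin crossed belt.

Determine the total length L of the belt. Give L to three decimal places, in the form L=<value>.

L=211.336

crossed belt: β = asin((r1+r2)/C) = asin(26/59) = 26.1471°
wrap1 = wrap2 = π + 2β = 232.2943°
tangent length = C·cosβ = 52.9623
L = (r1+r2)·wrap + 2·C·cosβ = 26·4.0543 + 2·52.9623 = 211.3363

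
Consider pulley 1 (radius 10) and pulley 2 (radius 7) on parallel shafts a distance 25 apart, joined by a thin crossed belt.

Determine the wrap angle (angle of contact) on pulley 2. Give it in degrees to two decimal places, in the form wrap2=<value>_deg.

wrap2=265.69_deg

crossed belt: β = asin((r1+r2)/C) = asin(17/25) = 42.8436°
wrap1 = wrap2 = π + 2β = 265.6873°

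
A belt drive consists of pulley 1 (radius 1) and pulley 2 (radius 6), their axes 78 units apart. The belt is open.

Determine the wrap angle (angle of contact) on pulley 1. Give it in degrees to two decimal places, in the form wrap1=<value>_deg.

wrap1=172.65_deg

open belt: β = asin((r2−r1)/C) = asin(5/78) = 3.6753°
wrap1 = π − 2β = 172.6493°
wrap2 = π + 2β = 187.3507°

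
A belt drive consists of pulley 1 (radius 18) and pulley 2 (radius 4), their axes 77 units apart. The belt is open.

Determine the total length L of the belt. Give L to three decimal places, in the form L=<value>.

open belt: β = asin((r2−r1)/C) = asin(-14/77) = -10.4757°
wrap1 = π − 2β = 200.9514°
wrap2 = π + 2β = 159.0486°
tangent length = C·cosβ = 75.7166
L = r1·wrap1 + r2·wrap2 + 2·C·cosβ = 18·3.5073 + 4·2.7759 + 2·75.7166 = 225.6676

L=225.668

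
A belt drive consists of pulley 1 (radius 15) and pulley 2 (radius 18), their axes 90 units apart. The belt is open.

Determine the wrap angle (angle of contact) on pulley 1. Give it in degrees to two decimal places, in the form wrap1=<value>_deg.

open belt: β = asin((r2−r1)/C) = asin(3/90) = 1.9102°
wrap1 = π − 2β = 176.1796°
wrap2 = π + 2β = 183.8204°

wrap1=176.18_deg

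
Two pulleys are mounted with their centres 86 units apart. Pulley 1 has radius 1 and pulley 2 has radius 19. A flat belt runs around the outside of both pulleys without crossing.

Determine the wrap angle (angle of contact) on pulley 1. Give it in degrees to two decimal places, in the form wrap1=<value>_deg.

open belt: β = asin((r2−r1)/C) = asin(18/86) = 12.0815°
wrap1 = π − 2β = 155.8371°
wrap2 = π + 2β = 204.1629°

wrap1=155.84_deg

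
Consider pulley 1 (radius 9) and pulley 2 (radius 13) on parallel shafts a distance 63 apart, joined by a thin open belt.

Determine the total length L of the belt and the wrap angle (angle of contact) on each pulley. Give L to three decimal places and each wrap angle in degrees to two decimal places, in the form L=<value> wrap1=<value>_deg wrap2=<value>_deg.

open belt: β = asin((r2−r1)/C) = asin(4/63) = 3.6403°
wrap1 = π − 2β = 172.7194°
wrap2 = π + 2β = 187.2806°
tangent length = C·cosβ = 62.8729
L = r1·wrap1 + r2·wrap2 + 2·C·cosβ = 9·3.0145 + 13·3.2687 + 2·62.8729 = 195.3691

L=195.369 wrap1=172.72_deg wrap2=187.28_deg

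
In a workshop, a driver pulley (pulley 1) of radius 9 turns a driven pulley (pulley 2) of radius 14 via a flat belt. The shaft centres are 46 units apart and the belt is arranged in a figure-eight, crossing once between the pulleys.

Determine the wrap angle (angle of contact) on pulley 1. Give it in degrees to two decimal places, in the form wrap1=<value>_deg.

crossed belt: β = asin((r1+r2)/C) = asin(23/46) = 30.0000°
wrap1 = wrap2 = π + 2β = 240.0000°

wrap1=240.00_deg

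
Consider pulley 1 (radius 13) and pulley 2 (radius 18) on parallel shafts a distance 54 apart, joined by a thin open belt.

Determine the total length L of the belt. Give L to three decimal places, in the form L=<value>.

L=205.853

open belt: β = asin((r2−r1)/C) = asin(5/54) = 5.3128°
wrap1 = π − 2β = 169.3745°
wrap2 = π + 2β = 190.6255°
tangent length = C·cosβ = 53.7680
L = r1·wrap1 + r2·wrap2 + 2·C·cosβ = 13·2.9561 + 18·3.3270 + 2·53.7680 = 205.8527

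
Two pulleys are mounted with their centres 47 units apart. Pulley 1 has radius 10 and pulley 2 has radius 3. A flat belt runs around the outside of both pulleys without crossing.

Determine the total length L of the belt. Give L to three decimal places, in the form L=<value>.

L=135.885

open belt: β = asin((r2−r1)/C) = asin(-7/47) = -8.5653°
wrap1 = π − 2β = 197.1306°
wrap2 = π + 2β = 162.8694°
tangent length = C·cosβ = 46.4758
L = r1·wrap1 + r2·wrap2 + 2·C·cosβ = 10·3.4406 + 3·2.8426 + 2·46.4758 = 135.8852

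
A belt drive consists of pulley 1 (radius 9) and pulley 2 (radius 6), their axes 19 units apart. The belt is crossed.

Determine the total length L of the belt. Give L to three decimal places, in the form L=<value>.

crossed belt: β = asin((r1+r2)/C) = asin(15/19) = 52.1364°
wrap1 = wrap2 = π + 2β = 284.2727°
tangent length = C·cosβ = 11.6619
L = (r1+r2)·wrap + 2·C·cosβ = 15·4.9615 + 2·11.6619 = 97.7462

L=97.746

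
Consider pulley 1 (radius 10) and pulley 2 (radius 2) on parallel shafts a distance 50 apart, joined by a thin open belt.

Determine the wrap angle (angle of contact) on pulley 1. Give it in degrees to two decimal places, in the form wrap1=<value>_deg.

open belt: β = asin((r2−r1)/C) = asin(-8/50) = -9.2069°
wrap1 = π − 2β = 198.4138°
wrap2 = π + 2β = 161.5862°

wrap1=198.41_deg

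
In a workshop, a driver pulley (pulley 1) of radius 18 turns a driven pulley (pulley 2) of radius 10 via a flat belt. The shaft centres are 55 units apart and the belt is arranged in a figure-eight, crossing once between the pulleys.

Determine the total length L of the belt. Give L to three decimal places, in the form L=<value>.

crossed belt: β = asin((r1+r2)/C) = asin(28/55) = 30.6033°
wrap1 = wrap2 = π + 2β = 241.2066°
tangent length = C·cosβ = 47.3392
L = (r1+r2)·wrap + 2·C·cosβ = 28·4.2098 + 2·47.3392 = 212.5542

L=212.554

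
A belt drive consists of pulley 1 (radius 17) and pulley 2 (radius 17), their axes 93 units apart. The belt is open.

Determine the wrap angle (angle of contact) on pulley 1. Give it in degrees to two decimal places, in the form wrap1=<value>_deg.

open belt: β = asin((r2−r1)/C) = asin(0/93) = 0.0000°
wrap1 = π − 2β = 180.0000°
wrap2 = π + 2β = 180.0000°

wrap1=180.00_deg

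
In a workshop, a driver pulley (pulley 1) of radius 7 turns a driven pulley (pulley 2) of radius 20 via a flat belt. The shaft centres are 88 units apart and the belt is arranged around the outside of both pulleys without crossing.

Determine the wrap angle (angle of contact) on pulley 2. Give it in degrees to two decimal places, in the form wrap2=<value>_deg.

wrap2=196.99_deg

open belt: β = asin((r2−r1)/C) = asin(13/88) = 8.4952°
wrap1 = π − 2β = 163.0095°
wrap2 = π + 2β = 196.9905°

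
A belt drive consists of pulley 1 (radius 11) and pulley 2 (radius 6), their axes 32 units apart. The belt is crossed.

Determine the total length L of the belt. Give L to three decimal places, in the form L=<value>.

L=126.671

crossed belt: β = asin((r1+r2)/C) = asin(17/32) = 32.0900°
wrap1 = wrap2 = π + 2β = 244.1799°
tangent length = C·cosβ = 27.1109
L = (r1+r2)·wrap + 2·C·cosβ = 17·4.2617 + 2·27.1109 = 126.6714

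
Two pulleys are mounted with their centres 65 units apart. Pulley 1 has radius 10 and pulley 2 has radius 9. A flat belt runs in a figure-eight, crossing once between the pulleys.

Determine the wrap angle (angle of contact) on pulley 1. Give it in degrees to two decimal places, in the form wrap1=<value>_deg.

crossed belt: β = asin((r1+r2)/C) = asin(19/65) = 16.9962°
wrap1 = wrap2 = π + 2β = 213.9923°

wrap1=213.99_deg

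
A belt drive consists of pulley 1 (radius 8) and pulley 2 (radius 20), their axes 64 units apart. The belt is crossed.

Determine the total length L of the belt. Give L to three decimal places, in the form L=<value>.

crossed belt: β = asin((r1+r2)/C) = asin(28/64) = 25.9445°
wrap1 = wrap2 = π + 2β = 231.8890°
tangent length = C·cosβ = 57.5500
L = (r1+r2)·wrap + 2·C·cosβ = 28·4.0472 + 2·57.5500 = 228.4223

L=228.422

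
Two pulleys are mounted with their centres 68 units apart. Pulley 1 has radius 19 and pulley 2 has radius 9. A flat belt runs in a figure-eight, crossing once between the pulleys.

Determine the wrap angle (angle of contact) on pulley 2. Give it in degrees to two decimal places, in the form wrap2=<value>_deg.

wrap2=228.63_deg

crossed belt: β = asin((r1+r2)/C) = asin(28/68) = 24.3157°
wrap1 = wrap2 = π + 2β = 228.6315°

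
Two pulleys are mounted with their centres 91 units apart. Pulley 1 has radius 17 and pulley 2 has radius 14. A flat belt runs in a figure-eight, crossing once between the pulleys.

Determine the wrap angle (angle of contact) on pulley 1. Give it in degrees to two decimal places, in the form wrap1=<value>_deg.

crossed belt: β = asin((r1+r2)/C) = asin(31/91) = 19.9170°
wrap1 = wrap2 = π + 2β = 219.8341°

wrap1=219.83_deg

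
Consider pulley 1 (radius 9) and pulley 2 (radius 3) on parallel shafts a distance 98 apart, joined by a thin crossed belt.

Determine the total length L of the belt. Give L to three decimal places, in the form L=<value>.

crossed belt: β = asin((r1+r2)/C) = asin(12/98) = 7.0335°
wrap1 = wrap2 = π + 2β = 194.0669°
tangent length = C·cosβ = 97.2625
L = (r1+r2)·wrap + 2·C·cosβ = 12·3.3871 + 2·97.2625 = 235.1703

L=235.170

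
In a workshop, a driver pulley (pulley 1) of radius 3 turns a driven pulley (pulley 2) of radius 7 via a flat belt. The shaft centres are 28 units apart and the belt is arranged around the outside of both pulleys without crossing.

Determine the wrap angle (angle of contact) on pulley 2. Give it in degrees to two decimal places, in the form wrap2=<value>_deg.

open belt: β = asin((r2−r1)/C) = asin(4/28) = 8.2132°
wrap1 = π − 2β = 163.5736°
wrap2 = π + 2β = 196.4264°

wrap2=196.43_deg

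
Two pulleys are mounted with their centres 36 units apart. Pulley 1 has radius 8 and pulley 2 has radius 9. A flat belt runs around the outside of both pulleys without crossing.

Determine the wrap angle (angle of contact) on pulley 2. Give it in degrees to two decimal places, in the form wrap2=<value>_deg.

wrap2=183.18_deg

open belt: β = asin((r2−r1)/C) = asin(1/36) = 1.5918°
wrap1 = π − 2β = 176.8165°
wrap2 = π + 2β = 183.1835°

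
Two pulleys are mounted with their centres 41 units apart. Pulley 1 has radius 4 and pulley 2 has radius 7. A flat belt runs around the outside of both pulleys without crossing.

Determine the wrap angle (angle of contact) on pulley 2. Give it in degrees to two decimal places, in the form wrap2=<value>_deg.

open belt: β = asin((r2−r1)/C) = asin(3/41) = 4.1961°
wrap1 = π − 2β = 171.6078°
wrap2 = π + 2β = 188.3922°

wrap2=188.39_deg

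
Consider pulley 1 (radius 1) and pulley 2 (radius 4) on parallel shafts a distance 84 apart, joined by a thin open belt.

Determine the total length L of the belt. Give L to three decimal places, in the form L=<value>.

L=183.815

open belt: β = asin((r2−r1)/C) = asin(3/84) = 2.0467°
wrap1 = π − 2β = 175.9066°
wrap2 = π + 2β = 184.0934°
tangent length = C·cosβ = 83.9464
L = r1·wrap1 + r2·wrap2 + 2·C·cosβ = 1·3.0701 + 4·3.2130 + 2·83.9464 = 183.8151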